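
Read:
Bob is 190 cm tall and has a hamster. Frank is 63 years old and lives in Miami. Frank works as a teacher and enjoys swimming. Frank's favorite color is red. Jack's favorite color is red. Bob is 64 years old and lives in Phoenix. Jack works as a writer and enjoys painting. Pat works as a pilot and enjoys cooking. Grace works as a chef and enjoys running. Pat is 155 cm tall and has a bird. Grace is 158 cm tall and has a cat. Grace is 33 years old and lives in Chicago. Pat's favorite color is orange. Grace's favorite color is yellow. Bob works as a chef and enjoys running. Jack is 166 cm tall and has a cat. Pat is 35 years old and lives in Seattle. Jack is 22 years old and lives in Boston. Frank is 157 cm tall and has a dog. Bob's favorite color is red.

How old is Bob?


Bob is 64 years old

64


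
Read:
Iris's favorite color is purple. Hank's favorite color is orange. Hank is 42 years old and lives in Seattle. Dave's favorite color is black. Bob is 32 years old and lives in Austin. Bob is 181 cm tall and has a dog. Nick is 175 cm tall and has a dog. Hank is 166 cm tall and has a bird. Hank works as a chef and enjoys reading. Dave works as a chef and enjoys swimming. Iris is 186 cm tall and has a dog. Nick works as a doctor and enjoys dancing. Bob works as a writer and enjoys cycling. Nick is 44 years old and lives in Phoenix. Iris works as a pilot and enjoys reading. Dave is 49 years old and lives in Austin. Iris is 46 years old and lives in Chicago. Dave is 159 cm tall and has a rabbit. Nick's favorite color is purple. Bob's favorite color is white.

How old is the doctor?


The doctor is Nick, age 44

44


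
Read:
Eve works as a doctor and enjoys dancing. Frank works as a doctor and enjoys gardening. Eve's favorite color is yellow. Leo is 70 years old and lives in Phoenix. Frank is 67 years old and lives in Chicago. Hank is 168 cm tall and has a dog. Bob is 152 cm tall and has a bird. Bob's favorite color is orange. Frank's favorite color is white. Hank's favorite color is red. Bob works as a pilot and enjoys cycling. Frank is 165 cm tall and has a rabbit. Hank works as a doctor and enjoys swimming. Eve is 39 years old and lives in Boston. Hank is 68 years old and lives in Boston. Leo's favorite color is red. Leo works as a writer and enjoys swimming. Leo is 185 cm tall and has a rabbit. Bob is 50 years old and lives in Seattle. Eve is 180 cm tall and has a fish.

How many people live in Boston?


Count in Boston: 2

2


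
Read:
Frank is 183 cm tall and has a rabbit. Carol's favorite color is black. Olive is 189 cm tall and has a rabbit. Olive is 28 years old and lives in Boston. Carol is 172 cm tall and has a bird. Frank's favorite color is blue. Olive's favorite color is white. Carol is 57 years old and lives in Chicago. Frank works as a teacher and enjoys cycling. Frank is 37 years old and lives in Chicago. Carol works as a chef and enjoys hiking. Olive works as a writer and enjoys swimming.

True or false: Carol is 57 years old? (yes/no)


Carol is actually 57. yes

yes


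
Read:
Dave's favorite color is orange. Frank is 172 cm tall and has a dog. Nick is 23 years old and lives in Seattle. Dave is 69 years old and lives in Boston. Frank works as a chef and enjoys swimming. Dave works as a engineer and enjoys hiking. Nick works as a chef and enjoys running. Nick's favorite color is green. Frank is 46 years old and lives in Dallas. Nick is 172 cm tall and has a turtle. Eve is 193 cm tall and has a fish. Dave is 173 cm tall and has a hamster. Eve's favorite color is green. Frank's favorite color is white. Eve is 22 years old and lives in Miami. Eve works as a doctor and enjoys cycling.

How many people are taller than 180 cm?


Taller than 180: 1

1


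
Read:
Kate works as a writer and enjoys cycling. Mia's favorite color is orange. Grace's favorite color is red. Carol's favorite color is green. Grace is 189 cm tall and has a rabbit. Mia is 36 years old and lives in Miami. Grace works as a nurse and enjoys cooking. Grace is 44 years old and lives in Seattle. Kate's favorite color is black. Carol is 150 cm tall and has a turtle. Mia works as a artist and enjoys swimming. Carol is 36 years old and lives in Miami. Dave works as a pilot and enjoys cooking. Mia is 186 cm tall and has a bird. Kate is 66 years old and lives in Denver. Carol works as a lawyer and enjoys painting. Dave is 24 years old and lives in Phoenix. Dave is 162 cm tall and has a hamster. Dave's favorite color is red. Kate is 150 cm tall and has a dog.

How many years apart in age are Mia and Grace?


36 vs 44, diff = 8

8


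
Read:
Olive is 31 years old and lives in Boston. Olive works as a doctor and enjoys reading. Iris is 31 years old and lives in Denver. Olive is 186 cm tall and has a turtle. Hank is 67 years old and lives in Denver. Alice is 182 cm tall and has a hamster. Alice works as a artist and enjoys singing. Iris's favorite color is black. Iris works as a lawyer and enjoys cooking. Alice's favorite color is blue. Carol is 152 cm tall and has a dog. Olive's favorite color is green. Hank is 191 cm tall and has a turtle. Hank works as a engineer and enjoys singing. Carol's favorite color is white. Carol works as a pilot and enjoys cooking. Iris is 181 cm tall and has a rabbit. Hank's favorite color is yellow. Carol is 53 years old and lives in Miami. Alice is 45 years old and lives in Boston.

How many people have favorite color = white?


Count: 1

1


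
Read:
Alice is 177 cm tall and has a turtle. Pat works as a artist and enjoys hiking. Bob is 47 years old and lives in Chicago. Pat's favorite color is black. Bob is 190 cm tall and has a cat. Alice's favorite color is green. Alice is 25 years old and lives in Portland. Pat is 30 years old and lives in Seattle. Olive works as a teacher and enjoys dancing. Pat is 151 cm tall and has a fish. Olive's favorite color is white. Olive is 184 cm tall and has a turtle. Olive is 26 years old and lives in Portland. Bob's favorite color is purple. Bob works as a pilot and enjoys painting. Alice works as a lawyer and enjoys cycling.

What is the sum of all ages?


47+30+25+26 = 128

128


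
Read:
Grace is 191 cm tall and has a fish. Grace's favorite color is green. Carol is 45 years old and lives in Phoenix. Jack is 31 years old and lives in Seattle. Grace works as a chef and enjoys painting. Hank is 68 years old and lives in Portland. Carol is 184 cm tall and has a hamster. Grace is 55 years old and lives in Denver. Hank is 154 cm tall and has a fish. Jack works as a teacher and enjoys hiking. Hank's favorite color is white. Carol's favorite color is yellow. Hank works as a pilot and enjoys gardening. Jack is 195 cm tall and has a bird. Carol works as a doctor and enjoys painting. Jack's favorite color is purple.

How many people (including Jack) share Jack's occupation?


Jack is a teacher. Count = 1

1


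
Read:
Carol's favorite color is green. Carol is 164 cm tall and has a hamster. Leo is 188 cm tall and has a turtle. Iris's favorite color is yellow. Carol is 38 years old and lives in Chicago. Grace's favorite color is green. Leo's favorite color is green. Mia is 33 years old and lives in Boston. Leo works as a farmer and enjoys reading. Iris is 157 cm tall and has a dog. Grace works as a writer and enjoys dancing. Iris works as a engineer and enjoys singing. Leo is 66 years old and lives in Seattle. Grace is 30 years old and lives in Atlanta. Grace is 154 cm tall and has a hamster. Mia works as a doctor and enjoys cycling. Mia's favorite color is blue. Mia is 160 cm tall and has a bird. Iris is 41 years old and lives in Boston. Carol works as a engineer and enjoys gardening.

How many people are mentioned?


People: Carol, Mia, Grace, Leo, Iris. Count = 5

5


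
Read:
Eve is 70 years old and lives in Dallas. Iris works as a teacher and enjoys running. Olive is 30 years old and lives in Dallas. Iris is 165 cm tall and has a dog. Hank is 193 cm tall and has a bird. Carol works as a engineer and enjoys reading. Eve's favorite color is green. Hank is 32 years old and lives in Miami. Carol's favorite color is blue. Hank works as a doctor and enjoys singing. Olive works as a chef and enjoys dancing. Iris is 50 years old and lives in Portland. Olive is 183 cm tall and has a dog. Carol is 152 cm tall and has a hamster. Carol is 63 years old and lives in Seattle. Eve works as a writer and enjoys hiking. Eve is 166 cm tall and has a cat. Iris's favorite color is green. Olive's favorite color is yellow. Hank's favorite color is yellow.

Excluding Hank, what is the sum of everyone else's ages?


Sum (excluding Hank): 213

213


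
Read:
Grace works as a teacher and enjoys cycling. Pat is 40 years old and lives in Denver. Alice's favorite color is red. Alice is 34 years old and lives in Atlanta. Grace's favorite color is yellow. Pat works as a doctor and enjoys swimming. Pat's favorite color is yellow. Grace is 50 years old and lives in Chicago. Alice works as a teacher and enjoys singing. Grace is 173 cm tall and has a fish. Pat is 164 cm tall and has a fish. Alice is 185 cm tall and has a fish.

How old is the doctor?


The doctor is Pat, age 40

40


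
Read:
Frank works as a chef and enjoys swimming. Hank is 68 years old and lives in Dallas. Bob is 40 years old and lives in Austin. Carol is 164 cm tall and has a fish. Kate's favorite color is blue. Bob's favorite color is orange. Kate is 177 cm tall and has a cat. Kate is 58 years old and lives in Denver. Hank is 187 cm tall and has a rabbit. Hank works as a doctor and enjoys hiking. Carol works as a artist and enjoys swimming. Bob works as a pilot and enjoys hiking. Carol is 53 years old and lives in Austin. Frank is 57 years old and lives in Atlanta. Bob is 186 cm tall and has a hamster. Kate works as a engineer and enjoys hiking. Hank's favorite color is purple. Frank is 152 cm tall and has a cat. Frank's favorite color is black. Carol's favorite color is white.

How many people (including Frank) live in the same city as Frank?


Frank lives in Atlanta. Count = 1

1


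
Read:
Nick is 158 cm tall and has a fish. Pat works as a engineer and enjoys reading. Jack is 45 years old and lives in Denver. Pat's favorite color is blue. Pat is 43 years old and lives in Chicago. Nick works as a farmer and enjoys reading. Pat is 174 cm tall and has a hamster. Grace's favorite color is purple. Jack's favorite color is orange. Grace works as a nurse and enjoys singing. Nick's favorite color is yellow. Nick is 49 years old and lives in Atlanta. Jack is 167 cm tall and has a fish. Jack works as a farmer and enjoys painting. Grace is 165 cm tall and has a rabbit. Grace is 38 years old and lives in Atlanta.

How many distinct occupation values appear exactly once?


Unique occupation values: 2

2


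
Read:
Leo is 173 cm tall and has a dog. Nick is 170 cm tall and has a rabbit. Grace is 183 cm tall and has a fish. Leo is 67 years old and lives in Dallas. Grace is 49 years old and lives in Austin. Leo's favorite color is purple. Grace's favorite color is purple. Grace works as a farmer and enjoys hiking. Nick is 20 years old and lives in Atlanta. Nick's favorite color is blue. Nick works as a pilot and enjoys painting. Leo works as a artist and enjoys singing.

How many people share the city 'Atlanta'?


Count: 1

1


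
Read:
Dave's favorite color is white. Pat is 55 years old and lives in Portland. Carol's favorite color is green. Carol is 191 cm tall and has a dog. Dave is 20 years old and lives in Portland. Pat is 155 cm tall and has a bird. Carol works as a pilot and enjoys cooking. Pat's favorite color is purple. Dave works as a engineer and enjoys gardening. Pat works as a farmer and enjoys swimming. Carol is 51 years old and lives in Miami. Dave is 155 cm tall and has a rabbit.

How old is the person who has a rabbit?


Person with rabbit is Dave, age 20

20


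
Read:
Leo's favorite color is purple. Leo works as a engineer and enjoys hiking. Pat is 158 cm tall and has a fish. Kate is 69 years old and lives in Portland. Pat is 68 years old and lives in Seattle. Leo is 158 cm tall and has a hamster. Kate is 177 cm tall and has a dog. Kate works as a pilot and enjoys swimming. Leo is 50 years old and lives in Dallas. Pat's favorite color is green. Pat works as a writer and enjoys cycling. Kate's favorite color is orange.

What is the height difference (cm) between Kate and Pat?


|177 - 158| = 19

19


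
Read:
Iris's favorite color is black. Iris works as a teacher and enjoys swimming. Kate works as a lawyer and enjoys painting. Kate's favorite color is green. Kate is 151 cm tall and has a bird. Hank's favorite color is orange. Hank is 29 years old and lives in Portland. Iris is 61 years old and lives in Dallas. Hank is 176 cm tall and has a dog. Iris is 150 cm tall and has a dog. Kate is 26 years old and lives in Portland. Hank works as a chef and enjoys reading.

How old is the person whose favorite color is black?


Person with favorite color=black is Iris, age 61

61


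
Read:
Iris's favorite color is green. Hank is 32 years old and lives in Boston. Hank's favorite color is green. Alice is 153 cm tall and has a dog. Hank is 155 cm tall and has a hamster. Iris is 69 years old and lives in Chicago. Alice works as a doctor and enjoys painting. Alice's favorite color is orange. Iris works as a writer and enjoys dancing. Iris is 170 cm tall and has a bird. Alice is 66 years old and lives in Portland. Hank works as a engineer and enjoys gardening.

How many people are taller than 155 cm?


Taller than 155: 1

1


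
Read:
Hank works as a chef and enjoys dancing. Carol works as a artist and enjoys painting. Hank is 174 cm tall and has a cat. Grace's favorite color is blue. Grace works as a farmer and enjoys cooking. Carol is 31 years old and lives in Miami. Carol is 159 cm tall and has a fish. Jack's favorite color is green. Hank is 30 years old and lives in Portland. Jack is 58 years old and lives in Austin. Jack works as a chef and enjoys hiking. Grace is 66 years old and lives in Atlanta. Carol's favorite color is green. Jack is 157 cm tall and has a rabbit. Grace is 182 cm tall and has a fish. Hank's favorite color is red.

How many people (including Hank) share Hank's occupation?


Hank is a chef. Count = 2

2


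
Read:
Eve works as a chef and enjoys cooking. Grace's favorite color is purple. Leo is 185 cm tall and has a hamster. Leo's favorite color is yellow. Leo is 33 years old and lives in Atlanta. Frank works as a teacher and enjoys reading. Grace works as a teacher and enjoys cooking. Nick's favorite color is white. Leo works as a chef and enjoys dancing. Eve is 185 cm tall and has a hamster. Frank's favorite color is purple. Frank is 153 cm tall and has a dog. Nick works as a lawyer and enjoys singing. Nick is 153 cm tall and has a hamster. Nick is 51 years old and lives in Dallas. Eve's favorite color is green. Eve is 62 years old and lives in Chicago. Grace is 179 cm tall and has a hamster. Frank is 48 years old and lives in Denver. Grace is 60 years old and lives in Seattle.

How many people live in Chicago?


Count in Chicago: 1

1


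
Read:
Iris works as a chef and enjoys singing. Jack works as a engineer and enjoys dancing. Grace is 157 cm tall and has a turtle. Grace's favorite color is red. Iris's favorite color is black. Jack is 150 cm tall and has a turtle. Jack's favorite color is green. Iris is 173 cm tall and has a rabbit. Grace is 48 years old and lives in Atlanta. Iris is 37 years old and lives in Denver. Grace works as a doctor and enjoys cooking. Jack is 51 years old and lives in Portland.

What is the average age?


Sum=136, n=3, avg=45.33

45.33


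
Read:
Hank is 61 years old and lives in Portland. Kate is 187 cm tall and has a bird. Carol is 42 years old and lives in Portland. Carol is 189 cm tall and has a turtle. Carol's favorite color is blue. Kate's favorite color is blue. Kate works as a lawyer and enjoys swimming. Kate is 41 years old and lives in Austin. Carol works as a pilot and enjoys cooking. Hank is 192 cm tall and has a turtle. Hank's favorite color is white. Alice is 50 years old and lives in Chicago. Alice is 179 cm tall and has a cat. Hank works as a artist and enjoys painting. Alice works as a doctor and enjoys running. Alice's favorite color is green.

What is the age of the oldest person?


Oldest: Hank at 61

61


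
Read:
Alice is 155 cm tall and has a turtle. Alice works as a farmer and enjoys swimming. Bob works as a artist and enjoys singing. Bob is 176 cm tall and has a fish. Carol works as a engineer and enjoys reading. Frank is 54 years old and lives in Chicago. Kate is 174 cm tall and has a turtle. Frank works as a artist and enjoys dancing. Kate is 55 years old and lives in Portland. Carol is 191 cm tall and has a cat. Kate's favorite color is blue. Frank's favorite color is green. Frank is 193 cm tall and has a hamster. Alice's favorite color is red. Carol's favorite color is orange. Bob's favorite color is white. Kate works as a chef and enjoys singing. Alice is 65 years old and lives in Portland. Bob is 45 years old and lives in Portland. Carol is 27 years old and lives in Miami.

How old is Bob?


Bob is 45 years old

45


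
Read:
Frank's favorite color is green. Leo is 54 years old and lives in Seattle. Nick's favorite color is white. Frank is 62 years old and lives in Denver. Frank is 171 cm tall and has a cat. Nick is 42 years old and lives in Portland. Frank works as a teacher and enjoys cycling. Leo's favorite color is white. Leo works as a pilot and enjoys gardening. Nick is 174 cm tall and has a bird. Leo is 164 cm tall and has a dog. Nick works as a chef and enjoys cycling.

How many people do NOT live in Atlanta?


Not in Atlanta: 3

3


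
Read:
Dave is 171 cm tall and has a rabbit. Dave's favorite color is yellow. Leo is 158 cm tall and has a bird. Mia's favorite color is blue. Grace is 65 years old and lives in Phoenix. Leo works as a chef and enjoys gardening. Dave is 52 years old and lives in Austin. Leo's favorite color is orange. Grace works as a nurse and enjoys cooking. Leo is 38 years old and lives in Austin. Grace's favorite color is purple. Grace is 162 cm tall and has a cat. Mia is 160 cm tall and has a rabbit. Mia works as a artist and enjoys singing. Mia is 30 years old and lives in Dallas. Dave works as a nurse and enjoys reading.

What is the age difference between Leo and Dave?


|38 - 52| = 14

14


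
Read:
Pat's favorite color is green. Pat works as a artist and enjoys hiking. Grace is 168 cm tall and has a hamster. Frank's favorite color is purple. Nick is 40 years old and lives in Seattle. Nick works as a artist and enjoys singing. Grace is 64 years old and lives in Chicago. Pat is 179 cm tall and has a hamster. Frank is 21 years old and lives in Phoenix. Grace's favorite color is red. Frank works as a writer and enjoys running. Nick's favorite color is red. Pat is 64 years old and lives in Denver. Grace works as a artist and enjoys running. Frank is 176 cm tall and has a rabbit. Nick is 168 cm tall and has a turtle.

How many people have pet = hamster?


Count: 2

2


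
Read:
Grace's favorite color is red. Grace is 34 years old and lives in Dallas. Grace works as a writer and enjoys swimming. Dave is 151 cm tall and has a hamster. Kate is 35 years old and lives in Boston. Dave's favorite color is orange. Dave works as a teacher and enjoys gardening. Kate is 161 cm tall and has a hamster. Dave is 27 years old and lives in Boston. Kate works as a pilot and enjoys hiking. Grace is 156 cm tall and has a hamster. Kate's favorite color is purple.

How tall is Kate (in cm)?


Kate is 161 cm tall

161


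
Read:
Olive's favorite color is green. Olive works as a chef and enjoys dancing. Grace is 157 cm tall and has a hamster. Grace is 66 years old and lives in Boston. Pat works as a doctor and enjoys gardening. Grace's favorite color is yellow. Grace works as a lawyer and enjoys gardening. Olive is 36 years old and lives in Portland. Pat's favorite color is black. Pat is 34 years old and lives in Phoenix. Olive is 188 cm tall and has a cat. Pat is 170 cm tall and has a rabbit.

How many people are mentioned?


People: Grace, Olive, Pat. Count = 3

3


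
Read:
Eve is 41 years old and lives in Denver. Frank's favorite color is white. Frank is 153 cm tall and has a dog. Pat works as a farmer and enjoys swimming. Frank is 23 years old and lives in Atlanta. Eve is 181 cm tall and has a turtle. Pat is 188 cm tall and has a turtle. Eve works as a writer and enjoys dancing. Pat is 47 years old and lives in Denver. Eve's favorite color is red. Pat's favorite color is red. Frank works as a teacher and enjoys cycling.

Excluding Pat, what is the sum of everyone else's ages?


Sum (excluding Pat): 64

64


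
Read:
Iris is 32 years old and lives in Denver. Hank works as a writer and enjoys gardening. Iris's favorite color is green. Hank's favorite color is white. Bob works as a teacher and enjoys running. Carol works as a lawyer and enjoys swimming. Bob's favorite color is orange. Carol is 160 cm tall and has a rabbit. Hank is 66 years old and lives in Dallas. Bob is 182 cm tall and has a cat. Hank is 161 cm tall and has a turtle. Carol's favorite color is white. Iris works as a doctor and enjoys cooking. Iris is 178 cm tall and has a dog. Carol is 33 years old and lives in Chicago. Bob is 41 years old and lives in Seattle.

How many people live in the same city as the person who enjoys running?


Person with hobby running is Bob, city Seattle. Count = 1

1


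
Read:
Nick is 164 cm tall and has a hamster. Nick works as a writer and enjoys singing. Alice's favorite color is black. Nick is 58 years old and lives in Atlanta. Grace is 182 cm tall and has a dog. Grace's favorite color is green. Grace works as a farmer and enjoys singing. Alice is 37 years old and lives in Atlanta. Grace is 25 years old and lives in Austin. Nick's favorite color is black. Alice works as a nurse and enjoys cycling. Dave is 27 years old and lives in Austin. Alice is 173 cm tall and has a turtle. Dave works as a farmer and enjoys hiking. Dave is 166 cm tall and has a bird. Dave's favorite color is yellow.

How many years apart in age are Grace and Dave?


25 vs 27, diff = 2

2


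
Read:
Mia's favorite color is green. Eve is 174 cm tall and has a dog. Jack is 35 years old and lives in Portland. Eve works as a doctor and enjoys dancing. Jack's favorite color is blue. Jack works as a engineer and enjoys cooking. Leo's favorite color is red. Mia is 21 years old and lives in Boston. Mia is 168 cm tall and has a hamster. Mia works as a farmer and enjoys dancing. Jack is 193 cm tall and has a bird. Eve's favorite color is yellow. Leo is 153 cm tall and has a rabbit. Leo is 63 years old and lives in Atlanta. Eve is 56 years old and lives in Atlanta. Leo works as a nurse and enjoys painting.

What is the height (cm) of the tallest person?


Tallest: Jack at 193 cm

193


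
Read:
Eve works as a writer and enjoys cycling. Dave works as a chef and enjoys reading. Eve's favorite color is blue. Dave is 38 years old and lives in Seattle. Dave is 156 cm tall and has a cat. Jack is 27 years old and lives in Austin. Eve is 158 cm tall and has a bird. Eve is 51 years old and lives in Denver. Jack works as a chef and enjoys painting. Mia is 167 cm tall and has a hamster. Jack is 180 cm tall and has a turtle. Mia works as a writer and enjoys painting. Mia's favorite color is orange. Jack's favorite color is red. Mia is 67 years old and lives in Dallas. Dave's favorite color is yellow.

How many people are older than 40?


Filter: 2

2


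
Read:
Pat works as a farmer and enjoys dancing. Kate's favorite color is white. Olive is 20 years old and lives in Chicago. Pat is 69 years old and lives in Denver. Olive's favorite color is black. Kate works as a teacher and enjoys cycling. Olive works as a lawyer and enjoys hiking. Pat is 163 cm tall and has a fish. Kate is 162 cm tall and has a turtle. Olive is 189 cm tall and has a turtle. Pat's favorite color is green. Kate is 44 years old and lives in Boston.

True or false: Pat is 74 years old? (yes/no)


Pat is actually 69. no

no


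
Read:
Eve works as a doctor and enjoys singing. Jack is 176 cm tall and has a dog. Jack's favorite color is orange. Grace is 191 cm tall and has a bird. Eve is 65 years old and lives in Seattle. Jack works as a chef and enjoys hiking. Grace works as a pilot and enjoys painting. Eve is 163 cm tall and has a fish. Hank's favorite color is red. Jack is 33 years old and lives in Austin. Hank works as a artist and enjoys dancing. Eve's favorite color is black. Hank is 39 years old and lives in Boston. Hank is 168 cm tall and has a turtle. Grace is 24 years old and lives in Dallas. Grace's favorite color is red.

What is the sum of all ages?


33+65+39+24 = 161

161


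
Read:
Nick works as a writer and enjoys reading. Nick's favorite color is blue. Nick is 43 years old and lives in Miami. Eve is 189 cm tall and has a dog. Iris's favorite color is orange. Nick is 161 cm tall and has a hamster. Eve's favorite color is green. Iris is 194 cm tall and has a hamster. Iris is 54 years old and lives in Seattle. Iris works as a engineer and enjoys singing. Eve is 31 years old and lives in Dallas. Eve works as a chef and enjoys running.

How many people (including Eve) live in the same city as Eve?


Eve lives in Dallas. Count = 1

1


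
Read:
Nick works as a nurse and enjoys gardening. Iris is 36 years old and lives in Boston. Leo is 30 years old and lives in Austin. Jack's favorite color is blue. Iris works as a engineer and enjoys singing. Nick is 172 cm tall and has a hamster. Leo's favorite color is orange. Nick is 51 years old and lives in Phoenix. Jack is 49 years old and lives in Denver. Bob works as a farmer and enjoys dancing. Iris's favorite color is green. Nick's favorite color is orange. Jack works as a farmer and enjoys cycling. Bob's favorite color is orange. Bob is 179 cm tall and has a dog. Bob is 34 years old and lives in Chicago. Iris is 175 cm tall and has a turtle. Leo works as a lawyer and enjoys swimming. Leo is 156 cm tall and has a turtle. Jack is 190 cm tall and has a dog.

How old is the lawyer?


The lawyer is Leo, age 30

30


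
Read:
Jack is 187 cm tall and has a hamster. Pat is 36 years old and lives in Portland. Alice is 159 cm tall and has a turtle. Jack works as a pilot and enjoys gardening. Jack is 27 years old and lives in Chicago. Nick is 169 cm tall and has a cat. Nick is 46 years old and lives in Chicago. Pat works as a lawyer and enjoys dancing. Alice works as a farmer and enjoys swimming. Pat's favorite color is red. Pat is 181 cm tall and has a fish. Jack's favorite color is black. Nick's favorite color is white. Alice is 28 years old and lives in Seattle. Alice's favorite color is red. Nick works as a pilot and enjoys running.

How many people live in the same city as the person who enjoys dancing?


Person with hobby dancing is Pat, city Portland. Count = 1

1


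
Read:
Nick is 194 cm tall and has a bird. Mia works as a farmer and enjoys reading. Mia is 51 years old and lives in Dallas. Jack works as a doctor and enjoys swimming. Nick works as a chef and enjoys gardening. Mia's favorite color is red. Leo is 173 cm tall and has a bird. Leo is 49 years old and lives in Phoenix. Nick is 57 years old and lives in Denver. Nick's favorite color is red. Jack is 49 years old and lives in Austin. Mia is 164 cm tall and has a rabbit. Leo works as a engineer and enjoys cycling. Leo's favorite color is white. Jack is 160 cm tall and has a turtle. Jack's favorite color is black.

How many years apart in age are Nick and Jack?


57 vs 49, diff = 8

8


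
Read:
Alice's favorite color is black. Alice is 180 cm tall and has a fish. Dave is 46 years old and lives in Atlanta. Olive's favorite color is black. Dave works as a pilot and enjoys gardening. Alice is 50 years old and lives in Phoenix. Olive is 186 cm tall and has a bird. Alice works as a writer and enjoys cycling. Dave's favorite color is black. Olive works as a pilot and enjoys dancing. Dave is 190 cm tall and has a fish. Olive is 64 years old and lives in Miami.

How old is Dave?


Dave is 46 years old

46


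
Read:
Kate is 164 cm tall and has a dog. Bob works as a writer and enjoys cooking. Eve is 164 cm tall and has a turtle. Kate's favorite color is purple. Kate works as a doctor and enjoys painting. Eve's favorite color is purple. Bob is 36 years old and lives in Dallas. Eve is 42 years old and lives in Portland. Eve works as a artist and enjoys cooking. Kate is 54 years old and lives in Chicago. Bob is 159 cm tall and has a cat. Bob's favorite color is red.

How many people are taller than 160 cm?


Taller than 160: 2

2


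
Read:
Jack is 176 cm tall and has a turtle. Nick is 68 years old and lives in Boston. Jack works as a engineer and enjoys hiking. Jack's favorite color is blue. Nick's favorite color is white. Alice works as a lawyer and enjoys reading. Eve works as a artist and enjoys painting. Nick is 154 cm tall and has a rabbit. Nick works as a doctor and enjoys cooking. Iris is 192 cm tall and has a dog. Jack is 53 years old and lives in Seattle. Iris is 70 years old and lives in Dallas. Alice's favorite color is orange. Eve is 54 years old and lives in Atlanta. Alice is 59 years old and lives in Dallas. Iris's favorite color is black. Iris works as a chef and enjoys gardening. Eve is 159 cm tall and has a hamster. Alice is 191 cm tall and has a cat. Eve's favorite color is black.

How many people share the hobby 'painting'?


Count: 1

1


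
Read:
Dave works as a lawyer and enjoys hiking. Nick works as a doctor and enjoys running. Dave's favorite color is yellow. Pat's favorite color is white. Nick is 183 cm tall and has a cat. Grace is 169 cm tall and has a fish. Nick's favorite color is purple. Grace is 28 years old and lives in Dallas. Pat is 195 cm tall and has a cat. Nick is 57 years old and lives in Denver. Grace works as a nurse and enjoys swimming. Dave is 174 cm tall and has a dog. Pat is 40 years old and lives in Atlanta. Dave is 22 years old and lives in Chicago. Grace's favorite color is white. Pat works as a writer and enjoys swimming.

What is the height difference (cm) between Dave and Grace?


|174 - 169| = 5

5


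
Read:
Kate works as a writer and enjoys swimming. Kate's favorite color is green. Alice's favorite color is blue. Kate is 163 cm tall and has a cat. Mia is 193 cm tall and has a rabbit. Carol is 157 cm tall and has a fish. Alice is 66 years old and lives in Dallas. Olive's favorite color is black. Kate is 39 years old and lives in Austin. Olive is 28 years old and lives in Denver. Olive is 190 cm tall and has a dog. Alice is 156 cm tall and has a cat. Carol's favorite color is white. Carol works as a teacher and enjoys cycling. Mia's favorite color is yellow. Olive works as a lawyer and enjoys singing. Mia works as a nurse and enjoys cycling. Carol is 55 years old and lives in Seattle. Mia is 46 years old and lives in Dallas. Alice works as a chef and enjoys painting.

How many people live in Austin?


Count in Austin: 1

1


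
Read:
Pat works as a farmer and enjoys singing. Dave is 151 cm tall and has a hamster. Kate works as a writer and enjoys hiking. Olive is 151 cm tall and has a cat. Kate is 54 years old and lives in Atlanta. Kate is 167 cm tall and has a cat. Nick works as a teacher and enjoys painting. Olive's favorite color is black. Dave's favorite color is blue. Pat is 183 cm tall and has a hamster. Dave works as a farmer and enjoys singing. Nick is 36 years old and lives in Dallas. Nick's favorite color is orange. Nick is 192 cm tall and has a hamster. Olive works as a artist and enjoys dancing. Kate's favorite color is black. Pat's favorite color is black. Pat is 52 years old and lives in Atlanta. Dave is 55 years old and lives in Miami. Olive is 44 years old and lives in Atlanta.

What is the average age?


Sum=241, n=5, avg=48.2

48.2


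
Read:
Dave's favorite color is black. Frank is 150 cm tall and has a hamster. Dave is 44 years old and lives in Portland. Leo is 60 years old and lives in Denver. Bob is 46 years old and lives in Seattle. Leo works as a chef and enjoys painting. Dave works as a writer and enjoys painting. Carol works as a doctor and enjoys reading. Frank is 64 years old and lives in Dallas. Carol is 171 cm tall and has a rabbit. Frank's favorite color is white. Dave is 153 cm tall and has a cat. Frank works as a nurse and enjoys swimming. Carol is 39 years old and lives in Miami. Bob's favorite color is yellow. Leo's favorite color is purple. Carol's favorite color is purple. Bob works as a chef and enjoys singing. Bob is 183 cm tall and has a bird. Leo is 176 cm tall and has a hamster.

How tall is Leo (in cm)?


Leo is 176 cm tall

176


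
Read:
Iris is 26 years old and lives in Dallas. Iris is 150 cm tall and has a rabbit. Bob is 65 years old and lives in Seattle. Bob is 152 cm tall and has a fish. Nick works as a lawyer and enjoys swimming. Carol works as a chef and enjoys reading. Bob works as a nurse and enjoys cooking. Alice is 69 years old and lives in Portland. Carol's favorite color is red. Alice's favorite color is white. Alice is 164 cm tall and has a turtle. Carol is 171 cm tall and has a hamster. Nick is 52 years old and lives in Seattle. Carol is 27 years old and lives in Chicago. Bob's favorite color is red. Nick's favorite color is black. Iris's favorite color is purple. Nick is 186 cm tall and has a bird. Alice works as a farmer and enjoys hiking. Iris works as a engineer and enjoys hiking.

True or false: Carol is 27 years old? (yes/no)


Carol is actually 27. yes

yes


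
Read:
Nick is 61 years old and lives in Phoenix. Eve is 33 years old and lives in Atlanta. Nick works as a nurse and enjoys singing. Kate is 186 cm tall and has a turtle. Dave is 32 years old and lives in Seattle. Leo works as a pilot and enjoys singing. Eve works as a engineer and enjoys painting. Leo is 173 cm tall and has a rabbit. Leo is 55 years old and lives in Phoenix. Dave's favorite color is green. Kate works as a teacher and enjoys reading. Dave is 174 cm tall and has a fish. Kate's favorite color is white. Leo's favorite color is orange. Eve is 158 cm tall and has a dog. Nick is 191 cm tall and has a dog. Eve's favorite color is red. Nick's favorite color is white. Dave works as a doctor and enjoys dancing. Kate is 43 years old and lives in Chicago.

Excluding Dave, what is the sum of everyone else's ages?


Sum (excluding Dave): 192

192


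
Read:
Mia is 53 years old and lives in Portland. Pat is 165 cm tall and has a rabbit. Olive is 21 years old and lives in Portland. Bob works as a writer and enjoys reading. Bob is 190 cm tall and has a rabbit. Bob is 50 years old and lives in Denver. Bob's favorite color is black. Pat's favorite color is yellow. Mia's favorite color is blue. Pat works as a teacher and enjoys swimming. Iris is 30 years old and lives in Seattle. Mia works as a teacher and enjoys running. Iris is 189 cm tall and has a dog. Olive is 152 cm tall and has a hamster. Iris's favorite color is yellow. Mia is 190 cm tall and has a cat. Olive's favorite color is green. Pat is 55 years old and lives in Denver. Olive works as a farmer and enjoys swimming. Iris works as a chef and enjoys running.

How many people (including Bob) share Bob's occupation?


Bob is a writer. Count = 1

1


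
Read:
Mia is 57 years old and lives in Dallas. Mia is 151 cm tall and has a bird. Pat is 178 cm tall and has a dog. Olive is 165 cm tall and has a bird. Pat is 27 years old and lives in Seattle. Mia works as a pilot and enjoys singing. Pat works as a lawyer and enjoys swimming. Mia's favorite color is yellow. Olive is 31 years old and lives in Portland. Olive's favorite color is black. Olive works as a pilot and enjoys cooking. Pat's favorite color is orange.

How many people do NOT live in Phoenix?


Not in Phoenix: 3

3


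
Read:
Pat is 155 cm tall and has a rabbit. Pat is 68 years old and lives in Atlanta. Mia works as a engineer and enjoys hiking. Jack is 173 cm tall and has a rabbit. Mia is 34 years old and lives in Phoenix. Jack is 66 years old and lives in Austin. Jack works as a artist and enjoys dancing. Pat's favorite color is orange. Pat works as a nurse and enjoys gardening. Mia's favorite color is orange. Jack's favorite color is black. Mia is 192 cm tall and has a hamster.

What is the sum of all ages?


68+66+34 = 168

168


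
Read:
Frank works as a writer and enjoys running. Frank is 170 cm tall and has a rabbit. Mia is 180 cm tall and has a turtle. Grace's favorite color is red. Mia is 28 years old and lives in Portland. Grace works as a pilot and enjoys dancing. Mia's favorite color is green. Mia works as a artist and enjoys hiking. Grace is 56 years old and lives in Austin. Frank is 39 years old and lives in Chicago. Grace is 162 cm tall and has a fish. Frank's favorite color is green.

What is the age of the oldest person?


Oldest: Grace at 56

56


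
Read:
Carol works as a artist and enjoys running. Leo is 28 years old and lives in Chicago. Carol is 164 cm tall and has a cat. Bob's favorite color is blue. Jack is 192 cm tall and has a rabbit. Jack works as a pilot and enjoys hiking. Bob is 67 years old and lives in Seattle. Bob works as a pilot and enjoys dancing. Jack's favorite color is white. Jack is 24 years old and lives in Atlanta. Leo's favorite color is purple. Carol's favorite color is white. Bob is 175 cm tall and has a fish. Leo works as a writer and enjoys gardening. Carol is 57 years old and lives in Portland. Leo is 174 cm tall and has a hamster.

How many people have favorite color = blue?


Count: 1

1


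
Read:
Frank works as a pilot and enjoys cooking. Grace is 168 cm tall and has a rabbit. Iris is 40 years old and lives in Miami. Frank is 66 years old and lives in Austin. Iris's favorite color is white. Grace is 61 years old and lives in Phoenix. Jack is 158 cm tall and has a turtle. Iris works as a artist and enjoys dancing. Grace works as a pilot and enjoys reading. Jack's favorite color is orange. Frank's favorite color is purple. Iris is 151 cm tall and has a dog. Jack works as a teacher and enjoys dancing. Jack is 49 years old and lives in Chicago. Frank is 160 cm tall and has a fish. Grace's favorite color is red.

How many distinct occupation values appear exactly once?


Unique occupation values: 2

2


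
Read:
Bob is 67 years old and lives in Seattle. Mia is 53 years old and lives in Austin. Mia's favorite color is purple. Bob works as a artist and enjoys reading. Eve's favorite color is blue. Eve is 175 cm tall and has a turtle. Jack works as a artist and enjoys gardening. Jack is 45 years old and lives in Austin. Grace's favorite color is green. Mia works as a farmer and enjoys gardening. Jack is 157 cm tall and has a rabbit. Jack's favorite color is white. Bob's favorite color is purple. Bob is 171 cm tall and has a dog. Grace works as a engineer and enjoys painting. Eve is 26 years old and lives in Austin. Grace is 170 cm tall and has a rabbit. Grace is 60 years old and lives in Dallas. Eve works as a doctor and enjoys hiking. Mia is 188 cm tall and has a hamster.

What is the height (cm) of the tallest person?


Tallest: Mia at 188 cm

188


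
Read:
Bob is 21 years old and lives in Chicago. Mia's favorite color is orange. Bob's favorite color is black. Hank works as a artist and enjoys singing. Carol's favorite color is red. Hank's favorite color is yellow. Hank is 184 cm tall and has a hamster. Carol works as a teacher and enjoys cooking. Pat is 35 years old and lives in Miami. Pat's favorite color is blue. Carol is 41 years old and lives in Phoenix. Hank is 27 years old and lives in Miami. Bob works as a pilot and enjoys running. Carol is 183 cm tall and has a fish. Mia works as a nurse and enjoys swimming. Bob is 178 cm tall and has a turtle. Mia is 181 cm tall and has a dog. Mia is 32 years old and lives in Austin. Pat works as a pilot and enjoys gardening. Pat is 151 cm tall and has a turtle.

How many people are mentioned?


People: Carol, Pat, Mia, Hank, Bob. Count = 5

5


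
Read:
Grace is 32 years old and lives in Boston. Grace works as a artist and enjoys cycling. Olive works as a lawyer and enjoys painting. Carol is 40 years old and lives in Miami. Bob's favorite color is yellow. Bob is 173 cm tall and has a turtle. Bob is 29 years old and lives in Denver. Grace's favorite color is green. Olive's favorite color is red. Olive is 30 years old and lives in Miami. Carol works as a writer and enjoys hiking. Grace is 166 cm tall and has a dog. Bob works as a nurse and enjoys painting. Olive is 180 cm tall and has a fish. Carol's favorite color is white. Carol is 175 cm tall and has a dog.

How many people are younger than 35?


Filter: 3

3
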